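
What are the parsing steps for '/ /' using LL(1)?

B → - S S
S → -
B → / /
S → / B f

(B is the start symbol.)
LL(1) parsing maintains a stack (initially the start symbol over $) and the input. At each step: if the stack top is a terminal, match it against the current input token; if it is a non-terminal N, replace it with the RHS of M[N, lookahead] (the unique production whose predict set contains the lookahead).

Stack is shown with the top on the left.

Stack  Input  Action
--------------------
B $    / / $  output B → / /
/ / $  / / $  match '/'
/ $    / $    match '/'
$      $      accept

The string is accepted.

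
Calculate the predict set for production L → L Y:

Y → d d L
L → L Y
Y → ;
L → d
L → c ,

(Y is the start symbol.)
PREDICT(L → L Y) = (FIRST(RHS) \ {ε}) ∪ (FOLLOW(L) if ε ∈ FIRST(RHS), i.e. RHS ⇒* ε)
FIRST(L) = { 'c', 'd' }
FIRST(L Y) = { 'c', 'd' }
ε ∉ FIRST(L Y), so FOLLOW(L) is not added.
PREDICT(L → L Y) = { 'c', 'd' }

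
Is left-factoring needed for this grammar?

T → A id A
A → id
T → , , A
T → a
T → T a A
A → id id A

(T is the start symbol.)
Yes, A has productions with common prefix 'id'

Left-factoring is needed when two productions for the same non-terminal
share a common prefix on the right-hand side.

Productions for T:
  T → A id A
  T → , , A
  T → a
  T → T a A
Productions for A:
  A → id
  A → id id A

Found common prefix 'id' in productions for A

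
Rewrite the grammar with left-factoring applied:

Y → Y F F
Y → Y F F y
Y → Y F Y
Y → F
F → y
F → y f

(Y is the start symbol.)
Left-factoring transforms A → αβ₁ | αβ₂ into A → αA' and A' → β₁ | β₂
(α is the longest common prefix among the alternatives). Repeat until
no nonterminal has two alternatives with a common prefix.

Round 1: Y has alternatives sharing prefix 'Y F'. Introduce Y': Y → Y F Y'
  Add: Y' → F
  Add: Y' → F y
  Add: Y' → Y

Round 2: Y' has alternatives sharing prefix 'F'. Introduce Y'': Y' → F Y''
  Add: Y'' → ε
  Add: Y'' → y

Round 3: F has alternatives sharing prefix 'y'. Introduce F': F → y F'
  Add: F' → ε
  Add: F' → f

No remaining common prefixes — done.

Resulting grammar:
Y → Y F Y'
Y' → F Y''
Y'' → ε
Y'' → y
Y' → Y
Y → F
F → y F'
F' → ε
F' → f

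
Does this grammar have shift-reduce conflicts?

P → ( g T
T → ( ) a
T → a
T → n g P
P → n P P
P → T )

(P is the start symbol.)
No shift-reduce conflicts

Augment with P' → P and build the canonical LR(0) collection (I0 = CLOSURE({[P' → . P]}), then GOTO on every symbol after a dot until no new states appear). It has 17 states:
  I0: { [P → . ( g T], [P → . T )], [P → . n P P], [P' → . P], [T → . ( ) a], [T → . a], [T → . n g P] }  — shift
  I1: { [P → ( . g T], [T → ( . ) a] }  — shift
  I2: { [P' → P .] }  — accept
  I3: { [P → T . )] }  — shift
  I4: { [T → a .] }  — reduce
  I5: { [P → . ( g T], [P → . T )], [P → . n P P], [P → n . P P], [T → . ( ) a], [T → . a], [T → . n g P], [T → n . g P] }  — shift
  I6: { [P → . ( g T], [P → . T )], [P → . n P P], [P → n P . P], [T → . ( ) a], [T → . a], [T → . n g P] }  — shift
  I7: { [P → . ( g T], [P → . T )], [P → . n P P], [T → . ( ) a], [T → . a], [T → . n g P], [T → n g . P] }  — shift
  I8: { [T → n g P .] }  — reduce
  I9: { [P → n P P .] }  — reduce
  I10: { [P → T ) .] }  — reduce
  I11: { [T → ( ) . a] }  — shift
  I12: { [P → ( g . T], [T → . ( ) a], [T → . a], [T → . n g P] }  — shift
  I13: { [T → ( . ) a] }  — shift
  I14: { [P → ( g T .] }  — reduce
  I15: { [T → n . g P] }  — shift
  I16: { [T → ( ) a .] }  — reduce

No state contains both a complete item and a shift item.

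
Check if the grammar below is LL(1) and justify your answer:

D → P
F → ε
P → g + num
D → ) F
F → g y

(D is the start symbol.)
Yes, the grammar is LL(1).

A grammar is LL(1) if for each non-terminal N with multiple productions, the predict sets of those productions are pairwise disjoint, where PREDICT(N → α) = (FIRST(α) \ {ε}) ∪ (FOLLOW(N) if α ⇒* ε).

Relevant sets:
  FIRST(P) = { 'g' }
  FOLLOW(F) = { $ }

For D:
  PREDICT(D → P) = { 'g' }
  PREDICT(D → ')' F) = { ')' }
For F:
  PREDICT(F → ε) = { $ }
  PREDICT(F → g y) = { 'g' }
P has a single production, so nothing to check there.

All predict sets are disjoint. The grammar IS LL(1).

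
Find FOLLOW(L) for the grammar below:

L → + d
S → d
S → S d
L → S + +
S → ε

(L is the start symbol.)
{ $ }

To compute FOLLOW(L), find every occurrence of L on a right-hand side N → α L β: add FIRST(β) \ {ε}, and if β is empty or nullable also add FOLLOW(N). Iterate to a fixed point.

L is the start symbol, so $ ∈ FOLLOW(L).
L does not occur on any right-hand side.

Taking the union: FOLLOW(L) = { $ }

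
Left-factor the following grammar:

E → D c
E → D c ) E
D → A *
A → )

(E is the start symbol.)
Left-factoring transforms A → αβ₁ | αβ₂ into A → αA' and A' → β₁ | β₂
(α is the longest common prefix among the alternatives). Repeat until
no nonterminal has two alternatives with a common prefix.

Round 1: E has alternatives sharing prefix 'D c'. Introduce E': E → D c E'
  Add: E' → ε
  Add: E' → ) E

No remaining common prefixes — done.

Resulting grammar:
E → D c E'
E' → ε
E' → ) E
D → A *
A → )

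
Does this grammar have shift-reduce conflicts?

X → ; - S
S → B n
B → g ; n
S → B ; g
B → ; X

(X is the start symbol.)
Augment with X' → X and build the canonical LR(0) collection (I0 = CLOSURE({[X' → . X]}), then GOTO on every symbol after a dot until no new states appear). It has 14 states:
  I0: { [X → . ; - S], [X' → . X] }  — shift
  I1: { [X → ; . - S] }  — shift
  I2: { [X' → X .] }  — accept
  I3: { [B → . ; X], [B → . g ; n], [S → . B ; g], [S → . B n], [X → ; - . S] }  — shift
  I4: { [B → ; . X], [X → . ; - S] }  — shift
  I5: { [S → B . ; g], [S → B . n] }  — shift
  I6: { [X → ; - S .] }  — reduce
  I7: { [B → g . ; n] }  — shift
  I8: { [B → g ; . n] }  — shift
  I9: { [B → g ; n .] }  — reduce
  I10: { [S → B ; . g] }  — shift
  I11: { [S → B n .] }  — reduce
  I12: { [S → B ; g .] }  — reduce
  I13: { [B → ; X .] }  — reduce

No state contains both a complete item and a shift item.

Answer: No shift-reduce conflicts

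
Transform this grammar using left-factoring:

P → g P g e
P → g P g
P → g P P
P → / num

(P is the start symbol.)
P → g P P'
P' → g P''
P'' → e
P'' → ε
P' → P
P → / num

Left-factoring transforms A → αβ₁ | αβ₂ into A → αA' and A' → β₁ | β₂
(α is the longest common prefix among the alternatives). Repeat until
no nonterminal has two alternatives with a common prefix.

Round 1: P has alternatives sharing prefix 'g P'. Introduce P': P → g P P'
  Add: P' → g e
  Add: P' → g
  Add: P' → P

Round 2: P' has alternatives sharing prefix 'g'. Introduce P'': P' → g P''
  Add: P'' → e
  Add: P'' → ε

No remaining common prefixes — done.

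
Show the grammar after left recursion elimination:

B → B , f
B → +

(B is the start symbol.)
B is directly left-recursive. The standard transformation for
  A → A α₁ | ... | A α_m | β₁ | ... | β_n
is
  A  → β₁ A' | ... | β_n A'
  A' → α₁ A' | ... | α_m A' | ε

B → + becomes B → + B'
B → B , f becomes B' → , f B'
Add B' → ε

Resulting grammar:
B → + B'
B' → , f B'
B' → ε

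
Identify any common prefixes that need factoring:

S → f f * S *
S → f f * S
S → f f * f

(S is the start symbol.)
Yes, S has productions with common prefix 'f f *'

Left-factoring is needed when two productions for the same non-terminal
share a common prefix on the right-hand side.

Productions for S:
  S → f f * S *
  S → f f * S
  S → f f * f

Found common prefix 'f f *' in productions for S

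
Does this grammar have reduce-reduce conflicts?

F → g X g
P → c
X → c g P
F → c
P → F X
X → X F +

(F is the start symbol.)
A reduce-reduce conflict occurs when an LR(0) state has two complete items [A → α .] and [B → β .] — both call for a reduction, and with no lookahead the parser cannot choose between them.

Augment with F' → F and build the canonical LR(0) collection (I0 = CLOSURE({[F' → . F]}), then GOTO on every symbol after a dot until no new states appear). It has 14 states:
  I0: { [F → . c], [F → . g X g], [F' → . F] }  — shift
  I1: { [F' → F .] }  — accept
  I2: { [F → c .] }  — reduce
  I3: { [F → g . X g], [X → . X F +], [X → . c g P] }  — shift
  I4: { [F → . c], [F → . g X g], [F → g X . g], [X → X . F +] }  — shift
  I5: { [X → c . g P] }  — shift
  I6: { [F → . c], [F → . g X g], [P → . F X], [P → . c], [X → c g . P] }  — shift
  I7: { [P → F . X], [X → . X F +], [X → . c g P] }  — shift
  I8: { [X → c g P .] }  — reduce
  I9: { [F → c .], [P → c .] }  — 2 reduces
  I10: { [F → . c], [F → . g X g], [P → F X .], [X → X . F +] }  — shift, reduce
  I11: { [X → X F . +] }  — shift
  I12: { [X → X F + .] }  — reduce
  I13: { [F → g . X g], [F → g X g .], [X → . X F +], [X → . c g P] }  — shift, reduce

I9 contains complete items [F → c .], [P → c .] — reduce-reduce conflict.

Answer: Yes — I9: [F → c .] vs [P → c .]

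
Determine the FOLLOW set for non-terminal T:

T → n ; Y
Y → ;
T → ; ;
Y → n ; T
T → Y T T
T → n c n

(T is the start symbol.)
{ $, ';', 'n' }

T is the start symbol, so $ ∈ FOLLOW(T).
In Y → n ; T: T is at the end, add FOLLOW(Y)
In T → Y T T: T is followed by T, add FIRST(T) \ {ε} = { ';', 'n' }
In T → Y T T: T is at the end; this adds FOLLOW(T) to itself — nothing new

The FOLLOW sets referred to above (computed the same way, to a fixed point):
  FOLLOW(Y) = { $, ';', 'n' }

Taking the union: FOLLOW(T) = { $, ';', 'n' }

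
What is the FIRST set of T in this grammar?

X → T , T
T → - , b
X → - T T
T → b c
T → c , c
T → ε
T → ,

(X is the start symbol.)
To compute FIRST(T), examine every production with T on the left-hand side, reading each right-hand side left to right until a non-nullable symbol is reached.

From T → - , b:
  - '-' is a terminal: add '-' and stop
From T → b c:
  - b is a terminal: add 'b' and stop
From T → c , c:
  - c is a terminal: add 'c' and stop
From T → ε:
  - ε-production, so ε ∈ FIRST(T)
From T → ,:
  - ',' is a terminal: add ',' and stop

Collecting: FIRST(T) = { ',', '-', 'b', 'c', ε }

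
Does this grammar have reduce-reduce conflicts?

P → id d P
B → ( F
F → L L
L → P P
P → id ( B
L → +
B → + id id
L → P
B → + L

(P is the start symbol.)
Augment with P' → P and build the canonical LR(0) collection (I0 = CLOSURE({[P' → . P]}), then GOTO on every symbol after a dot until no new states appear). It has 18 states:
  I0: { [P → . id ( B], [P → . id d P], [P' → . P] }  — shift
  I1: { [P' → P .] }  — accept
  I2: { [P → id . ( B], [P → id . d P] }  — shift
  I3: { [B → . ( F], [B → . + L], [B → . + id id], [P → id ( . B] }  — shift
  I4: { [P → . id ( B], [P → . id d P], [P → id d . P] }  — shift
  I5: { [P → id d P .] }  — reduce
  I6: { [B → ( . F], [F → . L L], [L → . +], [L → . P P], [L → . P], [P → . id ( B], [P → . id d P] }  — shift
  I7: { [B → + . L], [B → + . id id], [L → . +], [L → . P P], [L → . P], [P → . id ( B], [P → . id d P] }  — shift
  I8: { [P → id ( B .] }  — reduce
  I9: { [L → + .] }  — reduce
  I10: { [B → + L .] }  — reduce
  I11: { [L → P . P], [L → P .], [P → . id ( B], [P → . id d P] }  — shift, reduce
  I12: { [B → + id . id], [P → id . ( B], [P → id . d P] }  — shift
  I13: { [B → + id id .] }  — reduce
  I14: { [L → P P .] }  — reduce
  I15: { [B → ( F .] }  — reduce
  I16: { [F → L . L], [L → . +], [L → . P P], [L → . P], [P → . id ( B], [P → . id d P] }  — shift
  I17: { [F → L L .] }  — reduce

No state contains more than one complete item.

Answer: No reduce-reduce conflicts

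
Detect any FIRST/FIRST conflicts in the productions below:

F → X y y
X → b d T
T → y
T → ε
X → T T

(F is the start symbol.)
No FIRST/FIRST conflicts.

A FIRST/FIRST conflict occurs when two productions N → α and N → β for the same non-terminal have FIRST(α) ∩ FIRST(β) ≠ ∅ (with ε ∈ FIRST of a nullable right-hand side, so two nullable alternatives also conflict).

FIRST sets of the non-terminals at (or reachable through a nullable prefix from) the front of some alternative:
  FIRST(T) = { 'y', ε }

Productions for X:
  X → b d T: FIRST = { 'b' }
  X → T T: FIRST = { 'y', ε }
Productions for T:
  T → y: FIRST = { 'y' }
  T → ε: FIRST = { ε }
F has only one production, so no FIRST/FIRST conflict is possible there.

All alternatives of each non-terminal have pairwise disjoint FIRST sets.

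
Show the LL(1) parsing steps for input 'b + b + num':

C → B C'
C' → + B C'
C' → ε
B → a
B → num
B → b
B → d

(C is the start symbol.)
LL(1) parsing maintains a stack (initially the start symbol over $) and the input. At each step: if the stack top is a terminal, match it against the current input token; if it is a non-terminal N, replace it with the RHS of M[N, lookahead] (the unique production whose predict set contains the lookahead).

Stack is shown with the top on the left.

Stack     Input          Action
-------------------------------
C $       b + b + num $  output C → B C'
B C' $    b + b + num $  output B → b
b C' $    b + b + num $  match 'b'
C' $      + b + num $    output C' → + B C'
+ B C' $  + b + num $    match '+'
B C' $    b + num $      output B → b
b C' $    b + num $      match 'b'
C' $      + num $        output C' → + B C'
+ B C' $  + num $        match '+'
B C' $    num $          output B → num
num C' $  num $          match 'num'
C' $      $              output C' → ε
$         $              accept

The string is accepted.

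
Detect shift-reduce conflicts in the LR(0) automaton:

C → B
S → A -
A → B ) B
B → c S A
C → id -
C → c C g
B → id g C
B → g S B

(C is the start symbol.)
Yes — I20: [C → B .] vs [A → B . ) B]

A shift-reduce conflict occurs when an LR(0) state has both:
  - a complete (reduce) item [A → α .] (dot at the end), and
  - a shift item [B → β . c γ] (dot before a terminal).

Augment with C' → C and build the canonical LR(0) collection (I0 = CLOSURE({[C' → . C]}), then GOTO on every symbol after a dot until no new states appear). It has 23 states:
  I0: { [B → . c S A], [B → . g S B], [B → . id g C], [C → . B], [C → . c C g], [C → . id -], [C' → . C] }  — shift
  I1: { [C → B .] }  — reduce
  I2: { [C' → C .] }  — accept
  I3: { [A → . B ) B], [B → . c S A], [B → . g S B], [B → . id g C], [B → c . S A], [C → . B], [C → . c C g], [C → . id -], [C → c . C g], [S → . A -] }  — shift
  I4: { [A → . B ) B], [B → . c S A], [B → . g S B], [B → . id g C], [B → g . S B], [S → . A -] }  — shift
  I5: { [B → id . g C], [C → id . -] }  — shift
  I6: { [C → id - .] }  — reduce
  I7: { [B → . c S A], [B → . g S B], [B → . id g C], [B → id g . C], [C → . B], [C → . c C g], [C → . id -] }  — shift
  I8: { [B → id g C .] }  — reduce
  I9: { [S → A . -] }  — shift
  I10: { [A → B . ) B] }  — shift
  I11: { [B → . c S A], [B → . g S B], [B → . id g C], [B → g S . B] }  — shift
  I12: { [A → . B ) B], [B → . c S A], [B → . g S B], [B → . id g C], [B → c . S A], [S → . A -] }  — shift
  I13: { [B → id . g C] }  — shift
  I14: { [A → . B ) B], [B → . c S A], [B → . g S B], [B → . id g C], [B → c S . A] }  — shift
  I15: { [B → c S A .] }  — reduce
  I16: { [B → g S B .] }  — reduce
  I17: { [A → B ) . B], [B → . c S A], [B → . g S B], [B → . id g C] }  — shift
  I18: { [A → B ) B .] }  — reduce
  I19: { [S → A - .] }  — reduce
  I20: { [A → B . ) B], [C → B .] }  — shift, reduce
  I21: { [C → c C . g] }  — shift
  I22: { [C → c C g .] }  — reduce

I20 contains reduce item [C → B .] and shift item [A → B . ) B] — shift-reduce conflict.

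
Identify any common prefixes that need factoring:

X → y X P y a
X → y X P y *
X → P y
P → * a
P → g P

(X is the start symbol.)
Yes, X has productions with common prefix 'y X P y'

Left-factoring is needed when two productions for the same non-terminal
share a common prefix on the right-hand side.

Productions for X:
  X → y X P y a
  X → y X P y *
  X → P y
Productions for P:
  P → * a
  P → g P

Found common prefix 'y X P y' in productions for X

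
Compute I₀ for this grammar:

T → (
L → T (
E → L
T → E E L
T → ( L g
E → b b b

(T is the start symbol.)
First, augment the grammar with T' → T
I₀ = CLOSURE({ [T' → . T] }):
  [T' → . T] has the dot before T: add [T → . (], [T → . E E L], [T → . ( L g]
  [T → . E E L] has the dot before E: add [E → . L], [E → . b b b]
  [E → . L] has the dot before L: add [L → . T (]
No further items can be added.

I₀ = { [E → . L], [E → . b b b], [L → . T (], [T → . ( L g], [T → . (], [T → . E E L], [T' → . T] }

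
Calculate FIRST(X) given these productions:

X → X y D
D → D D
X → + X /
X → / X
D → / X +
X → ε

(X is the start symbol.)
{ '+', '/', 'y', ε }

To compute FIRST(X), examine every production with X on the left-hand side, reading each right-hand side left to right until a non-nullable symbol is reached.

From X → X y D:
  - X is the symbol being defined: contributes nothing new
    X is nullable, so continue to the next symbol
  - y is a terminal: add 'y' and stop
From X → + X /:
  - '+' is a terminal: add '+' and stop
From X → / X:
  - '/' is a terminal: add '/' and stop
From X → ε:
  - ε-production, so ε ∈ FIRST(X)

Collecting: FIRST(X) = { '+', '/', 'y', ε }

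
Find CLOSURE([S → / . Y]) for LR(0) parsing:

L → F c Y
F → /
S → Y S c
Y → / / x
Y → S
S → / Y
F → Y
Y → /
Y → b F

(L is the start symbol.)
{ [S → . / Y], [S → . Y S c], [S → / . Y], [Y → . / / x], [Y → . /], [Y → . S], [Y → . b F] }

To compute CLOSURE, for each item [A → α.Bβ] where B is a non-terminal, add [B → .γ] for all productions B → γ; repeat for the newly added items until nothing changes.

Start with: [S → / . Y]
  [S → / . Y] has the dot before Y: add [Y → . / / x], [Y → . S], [Y → . /], [Y → . b F]
  [Y → . S] has the dot before S: add [S → . Y S c], [S → . / Y]
No further items can be added.

CLOSURE = { [S → . / Y], [S → . Y S c], [S → / . Y], [Y → . / / x], [Y → . /], [Y → . S], [Y → . b F] }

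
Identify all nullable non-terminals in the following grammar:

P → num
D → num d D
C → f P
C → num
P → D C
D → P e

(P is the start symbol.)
None

There are no ε-productions, so no non-terminal can derive ε.
No non-terminals are nullable.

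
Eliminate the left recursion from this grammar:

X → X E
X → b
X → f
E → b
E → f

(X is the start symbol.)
X is directly left-recursive. The standard transformation for
  A → A α₁ | ... | A α_m | β₁ | ... | β_n
is
  A  → β₁ A' | ... | β_n A'
  A' → α₁ A' | ... | α_m A' | ε

X → b becomes X → b X'
X → f becomes X → f X'
X → X E becomes X' → E X'
Add X' → ε

Productions for other non-terminals are unchanged:
  E → b
  E → f

Resulting grammar:
X → b X'
X → f X'
X' → E X'
X' → ε
E → b
E → f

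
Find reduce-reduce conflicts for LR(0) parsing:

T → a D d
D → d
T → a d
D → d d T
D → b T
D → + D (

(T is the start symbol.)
Augment with T' → T and build the canonical LR(0) collection (I0 = CLOSURE({[T' → . T]}), then GOTO on every symbol after a dot until no new states appear). It has 14 states:
  I0: { [T → . a D d], [T → . a d], [T' → . T] }  — shift
  I1: { [T' → T .] }  — accept
  I2: { [D → . + D (], [D → . b T], [D → . d d T], [D → . d], [T → a . D d], [T → a . d] }  — shift
  I3: { [D → + . D (], [D → . + D (], [D → . b T], [D → . d d T], [D → . d] }  — shift
  I4: { [T → a D . d] }  — shift
  I5: { [D → b . T], [T → . a D d], [T → . a d] }  — shift
  I6: { [D → d . d T], [D → d .], [T → a d .] }  — shift, 2 reduces
  I7: { [D → d d . T], [T → . a D d], [T → . a d] }  — shift
  I8: { [D → d d T .] }  — reduce
  I9: { [D → b T .] }  — reduce
  I10: { [T → a D d .] }  — reduce
  I11: { [D → + D . (] }  — shift
  I12: { [D → d . d T], [D → d .] }  — shift, reduce
  I13: { [D → + D ( .] }  — reduce

I6 contains complete items [D → d .], [T → a d .] — reduce-reduce conflict.

Answer: Yes — I6: [D → d .] vs [T → a d .]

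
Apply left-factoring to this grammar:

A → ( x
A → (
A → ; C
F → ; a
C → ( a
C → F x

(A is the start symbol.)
A → ( A'
A' → x
A' → ε
A → ; C
F → ; a
C → ( a
C → F x

Left-factoring transforms A → αβ₁ | αβ₂ into A → αA' and A' → β₁ | β₂
(α is the longest common prefix among the alternatives). Repeat until
no nonterminal has two alternatives with a common prefix.

Round 1: A has alternatives sharing prefix '('. Introduce A': A → ( A'
  Add: A' → x
  Add: A' → ε

No remaining common prefixes — done.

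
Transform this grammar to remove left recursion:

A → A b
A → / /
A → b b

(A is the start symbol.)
A is directly left-recursive. The standard transformation for
  A → A α₁ | ... | A α_m | β₁ | ... | β_n
is
  A  → β₁ A' | ... | β_n A'
  A' → α₁ A' | ... | α_m A' | ε

A → / / becomes A → / / A'
A → b b becomes A → b b A'
A → A b becomes A' → b A'
Add A' → ε

Resulting grammar:
A → / / A'
A → b b A'
A' → b A'
A' → ε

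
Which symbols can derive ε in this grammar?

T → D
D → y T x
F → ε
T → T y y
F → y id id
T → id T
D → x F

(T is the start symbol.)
ε-productions: F → ε
So F is immediately nullable.
No further non-terminal can be added: every production for the remaining non-terminals contains a terminal or a non-nullable non-terminal.
Nullable = { 'F' }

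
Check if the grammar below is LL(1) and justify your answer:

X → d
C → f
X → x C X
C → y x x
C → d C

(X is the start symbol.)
Yes, the grammar is LL(1).

For X:
  PREDICT(X → d) = { 'd' }
  PREDICT(X → x C X) = { 'x' }
For C:
  PREDICT(C → f) = { 'f' }
  PREDICT(C → y x x) = { 'y' }
  PREDICT(C → d C) = { 'd' }

All predict sets are disjoint. The grammar IS LL(1).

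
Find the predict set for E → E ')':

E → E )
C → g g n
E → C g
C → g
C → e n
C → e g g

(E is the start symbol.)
PREDICT(E → E ')') = (FIRST(RHS) \ {ε}) ∪ (FOLLOW(E) if ε ∈ FIRST(RHS), i.e. RHS ⇒* ε)
FIRST(E) = { 'e', 'g' }
FIRST(E ')') = { 'e', 'g' }
ε ∉ FIRST(E ')'), so FOLLOW(E) is not added.
PREDICT(E → E ')') = { 'e', 'g' }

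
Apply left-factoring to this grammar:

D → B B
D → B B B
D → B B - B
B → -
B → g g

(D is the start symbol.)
Left-factoring transforms A → αβ₁ | αβ₂ into A → αA' and A' → β₁ | β₂
(α is the longest common prefix among the alternatives). Repeat until
no nonterminal has two alternatives with a common prefix.

Round 1: D has alternatives sharing prefix 'B B'. Introduce D': D → B B D'
  Add: D' → ε
  Add: D' → B
  Add: D' → - B

No remaining common prefixes — done.

Resulting grammar:
D → B B D'
D' → ε
D' → B
D' → - B
B → -
B → g g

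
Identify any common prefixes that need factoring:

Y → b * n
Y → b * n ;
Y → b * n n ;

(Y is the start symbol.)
Left-factoring is needed when two productions for the same non-terminal
share a common prefix on the right-hand side.

Productions for Y:
  Y → b * n
  Y → b * n ;
  Y → b * n n ;

Found common prefix 'b * n' in productions for Y

Answer: Yes, Y has productions with common prefix 'b * n'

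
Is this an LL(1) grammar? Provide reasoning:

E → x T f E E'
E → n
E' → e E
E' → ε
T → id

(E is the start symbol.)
No. Predict set conflict for E': { 'e' }

Relevant sets:
  FOLLOW(E') = { $, 'e' }

For E:
  PREDICT(E → x T f E E') = { 'x' }
  PREDICT(E → n) = { 'n' }
For E':
  PREDICT(E' → e E) = { 'e' }
  PREDICT(E' → ε) = { $, 'e' }
T has a single production, so nothing to check there.

Conflict found: Predict set conflict for E': { 'e' }
The grammar is NOT LL(1).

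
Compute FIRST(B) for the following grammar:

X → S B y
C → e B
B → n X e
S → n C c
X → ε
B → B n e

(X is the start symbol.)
{ 'n' }

To compute FIRST(B), examine every production with B on the left-hand side, reading each right-hand side left to right until a non-nullable symbol is reached.

From B → n X e:
  - n is a terminal: add 'n' and stop
From B → B n e:
  - B is the symbol being defined: contributes nothing new
    B is not nullable, so stop

Collecting: FIRST(B) = { 'n' }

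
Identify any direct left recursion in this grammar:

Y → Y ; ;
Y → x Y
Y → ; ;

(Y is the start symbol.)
Yes, Y is left-recursive

Direct left recursion occurs when N → N α for some non-terminal N (the right-hand side begins with the left-hand side itself).

Y → Y ; ;: LEFT RECURSIVE (starts with Y)
Y → x Y: starts with x
Y → ; ;: starts with ';'

The grammar has direct left recursion on: Y.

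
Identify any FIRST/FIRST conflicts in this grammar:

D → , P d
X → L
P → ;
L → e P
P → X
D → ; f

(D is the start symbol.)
A FIRST/FIRST conflict occurs when two productions N → α and N → β for the same non-terminal have FIRST(α) ∩ FIRST(β) ≠ ∅ (with ε ∈ FIRST of a nullable right-hand side, so two nullable alternatives also conflict).

FIRST sets of the non-terminals at (or reachable through a nullable prefix from) the front of some alternative:
  FIRST(X) = { 'e' }

Productions for D:
  D → , P d: FIRST = { ',' }
  D → ; f: FIRST = { ';' }
Productions for P:
  P → ;: FIRST = { ';' }
  P → X: FIRST = { 'e' }
X, L have only one production, so no FIRST/FIRST conflict is possible there.

All alternatives of each non-terminal have pairwise disjoint FIRST sets.

Answer: No FIRST/FIRST conflicts.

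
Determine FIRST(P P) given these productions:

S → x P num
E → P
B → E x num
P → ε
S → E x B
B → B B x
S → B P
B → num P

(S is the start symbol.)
FIRST sets of the non-terminals involved (from the grammar, by fixed-point iteration):
  FIRST(P) = { ε }

To compute FIRST(P P), process the symbols left to right:
Symbol P is a non-terminal. Add FIRST(P) \ {ε} = { }
P is nullable (ε ∈ FIRST(P)), continue to the next symbol.
Symbol P is a non-terminal. Add FIRST(P) \ {ε} = { }
P is nullable (ε ∈ FIRST(P)), continue to the next symbol.
All symbols are nullable, so ε is in the result.
FIRST(P P) = { ε }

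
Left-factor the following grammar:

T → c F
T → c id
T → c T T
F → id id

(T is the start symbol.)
T → c T'
T' → F
T' → id
T' → T T
F → id id

Left-factoring transforms A → αβ₁ | αβ₂ into A → αA' and A' → β₁ | β₂
(α is the longest common prefix among the alternatives). Repeat until
no nonterminal has two alternatives with a common prefix.

Round 1: T has alternatives sharing prefix 'c'. Introduce T': T → c T'
  Add: T' → F
  Add: T' → id
  Add: T' → T T

No remaining common prefixes — done.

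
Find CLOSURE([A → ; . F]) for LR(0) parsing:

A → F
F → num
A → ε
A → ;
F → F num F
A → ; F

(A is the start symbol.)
Start with: [A → ; . F]
  [A → ; . F] has the dot before F: add [F → . num], [F → . F num F]
No further items can be added.

CLOSURE = { [A → ; . F], [F → . F num F], [F → . num] }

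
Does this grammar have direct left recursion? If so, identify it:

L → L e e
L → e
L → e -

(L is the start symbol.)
L → L e e: LEFT RECURSIVE (starts with L)
L → e: starts with e
L → e -: starts with e

The grammar has direct left recursion on: L.

Answer: Yes, L is left-recursive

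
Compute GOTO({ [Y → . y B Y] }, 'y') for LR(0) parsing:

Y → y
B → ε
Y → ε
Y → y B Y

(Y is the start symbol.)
GOTO(I, 'y') = CLOSURE({ [A → αX.β] : [A → α.Xβ] ∈ I, X = 'y' })

Items with dot before 'y', with the dot advanced:
  [Y → . y B Y] → [Y → y . B Y]
Closure of the advanced items:
  [Y → y . B Y] has the dot before B: add [B → .]

GOTO = { [B → .], [Y → y . B Y] }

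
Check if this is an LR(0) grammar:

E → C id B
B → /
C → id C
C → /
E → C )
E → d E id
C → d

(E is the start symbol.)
Augment with E' → E and build the canonical LR(0) collection (I0 = CLOSURE({[E' → . E]}), then GOTO on every symbol after a dot until no new states appear). It has 14 states:
  I0: { [C → . /], [C → . d], [C → . id C], [E → . C )], [E → . C id B], [E → . d E id], [E' → . E] }  — shift
  I1: { [C → / .] }  — reduce
  I2: { [E → C . )], [E → C . id B] }  — shift
  I3: { [E' → E .] }  — accept
  I4: { [C → . /], [C → . d], [C → . id C], [C → d .], [E → . C )], [E → . C id B], [E → . d E id], [E → d . E id] }  — shift, reduce
  I5: { [C → . /], [C → . d], [C → . id C], [C → id . C] }  — shift
  I6: { [C → id C .] }  — reduce
  I7: { [C → d .] }  — reduce
  I8: { [E → d E . id] }  — shift
  I9: { [E → d E id .] }  — reduce
  I10: { [E → C ) .] }  — reduce
  I11: { [B → . /], [E → C id . B] }  — shift
  I12: { [B → / .] }  — reduce
  I13: { [E → C id B .] }  — reduce

Conflict in state I4:
  Shift-reduce conflict between [C → d .] and [C → . /]
So the grammar is NOT LR(0).

Answer: No. Shift-reduce conflict between [C → d .] and [C → . /]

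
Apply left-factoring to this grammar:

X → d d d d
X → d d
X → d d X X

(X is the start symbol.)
Left-factoring transforms A → αβ₁ | αβ₂ into A → αA' and A' → β₁ | β₂
(α is the longest common prefix among the alternatives). Repeat until
no nonterminal has two alternatives with a common prefix.

Round 1: X has alternatives sharing prefix 'd d'. Introduce X': X → d d X'
  Add: X' → d d
  Add: X' → ε
  Add: X' → X X

No remaining common prefixes — done.

Resulting grammar:
X → d d X'
X' → d d
X' → ε
X' → X X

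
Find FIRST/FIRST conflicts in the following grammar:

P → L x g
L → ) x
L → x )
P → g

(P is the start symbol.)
No FIRST/FIRST conflicts.

FIRST sets of the non-terminals at (or reachable through a nullable prefix from) the front of some alternative:
  FIRST(L) = { ')', 'x' }

Productions for P:
  P → L x g: FIRST = { ')', 'x' }
  P → g: FIRST = { 'g' }
Productions for L:
  L → ) x: FIRST = { ')' }
  L → x ): FIRST = { 'x' }

All alternatives of each non-terminal have pairwise disjoint FIRST sets.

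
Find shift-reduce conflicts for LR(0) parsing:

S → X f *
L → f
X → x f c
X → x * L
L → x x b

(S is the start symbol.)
No shift-reduce conflicts

A shift-reduce conflict occurs when an LR(0) state has both:
  - a complete (reduce) item [A → α .] (dot at the end), and
  - a shift item [B → β . c γ] (dot before a terminal).

Augment with S' → S and build the canonical LR(0) collection (I0 = CLOSURE({[S' → . S]}), then GOTO on every symbol after a dot until no new states appear). It has 14 states:
  I0: { [S → . X f *], [S' → . S], [X → . x * L], [X → . x f c] }  — shift
  I1: { [S' → S .] }  — accept
  I2: { [S → X . f *] }  — shift
  I3: { [X → x . * L], [X → x . f c] }  — shift
  I4: { [L → . f], [L → . x x b], [X → x * . L] }  — shift
  I5: { [X → x f . c] }  — shift
  I6: { [X → x f c .] }  — reduce
  I7: { [X → x * L .] }  — reduce
  I8: { [L → f .] }  — reduce
  I9: { [L → x . x b] }  — shift
  I10: { [L → x x . b] }  — shift
  I11: { [L → x x b .] }  — reduce
  I12: { [S → X f . *] }  — shift
  I13: { [S → X f * .] }  — reduce

No state contains both a complete item and a shift item.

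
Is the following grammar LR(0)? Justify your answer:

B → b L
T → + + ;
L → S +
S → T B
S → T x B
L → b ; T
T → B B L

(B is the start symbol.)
Augment with B' → B and build the canonical LR(0) collection (I0 = CLOSURE({[B' → . B]}), then GOTO on every symbol after a dot until no new states appear). It has 19 states:
  I0: { [B → . b L], [B' → . B] }  — shift
  I1: { [B' → B .] }  — accept
  I2: { [B → . b L], [B → b . L], [L → . S +], [L → . b ; T], [S → . T B], [S → . T x B], [T → . + + ;], [T → . B B L] }  — shift
  I3: { [T → + . + ;] }  — shift
  I4: { [B → . b L], [T → B . B L] }  — shift
  I5: { [B → b L .] }  — reduce
  I6: { [L → S . +] }  — shift
  I7: { [B → . b L], [S → T . B], [S → T . x B] }  — shift
  I8: { [B → . b L], [B → b . L], [L → . S +], [L → . b ; T], [L → b . ; T], [S → . T B], [S → . T x B], [T → . + + ;], [T → . B B L] }  — shift
  I9: { [B → . b L], [L → b ; . T], [T → . + + ;], [T → . B B L] }  — shift
  I10: { [L → b ; T .] }  — reduce
  I11: { [S → T B .] }  — reduce
  I12: { [B → . b L], [S → T x . B] }  — shift
  I13: { [S → T x B .] }  — reduce
  I14: { [L → S + .] }  — reduce
  I15: { [B → . b L], [L → . S +], [L → . b ; T], [S → . T B], [S → . T x B], [T → . + + ;], [T → . B B L], [T → B B . L] }  — shift
  I16: { [T → B B L .] }  — reduce
  I17: { [T → + + . ;] }  — shift
  I18: { [T → + + ; .] }  — reduce

Every state is either a pure shift/goto state or contains exactly one complete item and nothing to shift — no conflicts. The grammar is LR(0).

Answer: Yes, the grammar is LR(0)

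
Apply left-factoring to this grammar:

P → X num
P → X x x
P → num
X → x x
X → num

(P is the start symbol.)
P → X P'
P' → num
P' → x x
P → num
X → x x
X → num

Left-factoring transforms A → αβ₁ | αβ₂ into A → αA' and A' → β₁ | β₂
(α is the longest common prefix among the alternatives). Repeat until
no nonterminal has two alternatives with a common prefix.

Round 1: P has alternatives sharing prefix 'X'. Introduce P': P → X P'
  Add: P' → num
  Add: P' → x x

No remaining common prefixes — done.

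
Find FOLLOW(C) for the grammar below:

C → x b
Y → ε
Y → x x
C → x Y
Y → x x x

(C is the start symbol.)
To compute FOLLOW(C), find every occurrence of C on a right-hand side N → α C β: add FIRST(β) \ {ε}, and if β is empty or nullable also add FOLLOW(N). Iterate to a fixed point.

C is the start symbol, so $ ∈ FOLLOW(C).
C does not occur on any right-hand side.

Taking the union: FOLLOW(C) = { $ }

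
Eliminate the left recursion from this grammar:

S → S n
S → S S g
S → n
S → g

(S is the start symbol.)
S → n S'
S → g S'
S' → n S'
S' → S g S'
S' → ε

S is directly left-recursive. The standard transformation for
  A → A α₁ | ... | A α_m | β₁ | ... | β_n
is
  A  → β₁ A' | ... | β_n A'
  A' → α₁ A' | ... | α_m A' | ε

S → n becomes S → n S'
S → g becomes S → g S'
S → S n becomes S' → n S'
S → S S g becomes S' → S g S'
Add S' → ε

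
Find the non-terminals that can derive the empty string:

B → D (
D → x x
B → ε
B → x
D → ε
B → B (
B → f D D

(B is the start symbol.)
{ 'B', 'D' }

A non-terminal is nullable if it can derive ε (the empty string): either it has an ε-production, or it has a production whose right-hand side consists entirely of nullable non-terminals.

ε-productions: B → ε, D → ε
So B, D are immediately nullable.
Every non-terminal is now nullable.
Nullable = { 'B', 'D' }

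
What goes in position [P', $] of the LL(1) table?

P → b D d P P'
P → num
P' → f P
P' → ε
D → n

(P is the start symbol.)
P' → ε

To find M[P', $], we find productions for P' where $ is in the predict set (PREDICT(N → α) = (FIRST(α) \ {ε}) ∪ (FOLLOW(N) if α ⇒* ε)).

Relevant sets:
  FOLLOW(P') = { $, 'f' }

P' → f P: PREDICT = { 'f' }
P' → ε: PREDICT = { $, 'f' }
  $ is in predict set, so this production goes in M[P', $]

M[P', $] = P' → ε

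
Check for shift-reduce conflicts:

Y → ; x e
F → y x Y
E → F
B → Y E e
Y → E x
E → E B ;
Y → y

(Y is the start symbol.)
Augment with Y' → Y and build the canonical LR(0) collection (I0 = CLOSURE({[Y' → . Y]}), then GOTO on every symbol after a dot until no new states appear). It has 17 states:
  I0: { [E → . E B ;], [E → . F], [F → . y x Y], [Y → . ; x e], [Y → . E x], [Y → . y], [Y' → . Y] }  — shift
  I1: { [Y → ; . x e] }  — shift
  I2: { [B → . Y E e], [E → . E B ;], [E → . F], [E → E . B ;], [F → . y x Y], [Y → . ; x e], [Y → . E x], [Y → . y], [Y → E . x] }  — shift
  I3: { [E → F .] }  — reduce
  I4: { [Y' → Y .] }  — accept
  I5: { [F → y . x Y], [Y → y .] }  — shift, reduce
  I6: { [E → . E B ;], [E → . F], [F → . y x Y], [F → y x . Y], [Y → . ; x e], [Y → . E x], [Y → . y] }  — shift
  I7: { [F → y x Y .] }  — reduce
  I8: { [E → E B . ;] }  — shift
  I9: { [B → Y . E e], [E → . E B ;], [E → . F], [F → . y x Y] }  — shift
  I10: { [Y → E x .] }  — reduce
  I11: { [B → . Y E e], [B → Y E . e], [E → . E B ;], [E → . F], [E → E . B ;], [F → . y x Y], [Y → . ; x e], [Y → . E x], [Y → . y] }  — shift
  I12: { [F → y . x Y] }  — shift
  I13: { [B → Y E e .] }  — reduce
  I14: { [E → E B ; .] }  — reduce
  I15: { [Y → ; x . e] }  — shift
  I16: { [Y → ; x e .] }  — reduce

I5 contains reduce item [Y → y .] and shift item [F → y . x Y] — shift-reduce conflict.

Answer: Yes — I5: [Y → y .] vs [F → y . x Y]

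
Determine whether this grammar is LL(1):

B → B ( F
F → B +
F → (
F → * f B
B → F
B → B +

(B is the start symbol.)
A grammar is LL(1) if for each non-terminal N with multiple productions, the predict sets of those productions are pairwise disjoint, where PREDICT(N → α) = (FIRST(α) \ {ε}) ∪ (FOLLOW(N) if α ⇒* ε).

Relevant sets:
  FIRST(B) = { '(', '*' }
  FIRST(F) = { '(', '*' }

For B:
  PREDICT(B → B '(' F) = { '(', '*' }
  PREDICT(B → F) = { '(', '*' }
  PREDICT(B → B '+') = { '(', '*' }
For F:
  PREDICT(F → B '+') = { '(', '*' }
  PREDICT(F → '(') = { '(' }
  PREDICT(F → '*' f B) = { '*' }

Conflict found: Predict set conflict for B: { '(', '*' }
The grammar is NOT LL(1).

Answer: No. Predict set conflict for B: { '(', '*' }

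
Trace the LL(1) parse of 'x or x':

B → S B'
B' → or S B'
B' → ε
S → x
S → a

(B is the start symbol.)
Stack is shown with the top on the left.

Stack      Input     Action
---------------------------
B $        x or x $  output B → S B'
S B' $     x or x $  output S → x
x B' $     x or x $  match 'x'
B' $       or x $    output B' → or S B'
or S B' $  or x $    match 'or'
S B' $     x $       output S → x
x B' $     x $       match 'x'
B' $       $         output B' → ε
$          $         accept

The string is accepted.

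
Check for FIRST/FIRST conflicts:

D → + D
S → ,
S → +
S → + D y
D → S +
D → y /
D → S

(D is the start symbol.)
A FIRST/FIRST conflict occurs when two productions N → α and N → β for the same non-terminal have FIRST(α) ∩ FIRST(β) ≠ ∅ (with ε ∈ FIRST of a nullable right-hand side, so two nullable alternatives also conflict).

FIRST sets of the non-terminals at (or reachable through a nullable prefix from) the front of some alternative:
  FIRST(S) = { '+', ',' }

Productions for D:
  D → + D: FIRST = { '+' }
  D → S +: FIRST = { '+', ',' }
  D → y /: FIRST = { 'y' }
  D → S: FIRST = { '+', ',' }
Productions for S:
  S → ,: FIRST = { ',' }
  S → +: FIRST = { '+' }
  S → + D y: FIRST = { '+' }

Conflict for D: D → + D and D → S +
  Overlap: { '+' }
Conflict for D: D → + D and D → S
  Overlap: { '+' }
Conflict for D: D → S + and D → S
  Overlap: { '+', ',' }
Conflict for S: S → + and S → + D y
  Overlap: { '+' }

Answer: Yes. D → '+' D / D → S '+' on { '+' }; D → '+' D / D → S on { '+' }; D → S '+' / D → S on { '+', ',' }; S → '+' / S → '+' D y on { '+' }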